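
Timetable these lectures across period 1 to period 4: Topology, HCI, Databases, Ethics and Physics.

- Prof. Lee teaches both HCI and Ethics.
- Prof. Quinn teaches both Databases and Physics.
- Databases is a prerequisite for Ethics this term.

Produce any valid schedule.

Databases -> period 1; HCI -> period 1; Topology -> period 1; Physics -> period 2; Ethics -> period 2

Checking: Databases(period 1) before Ethics(period 2); Databases(period 1) != Physics(period 2); HCI(period 1) != Ethics(period 2).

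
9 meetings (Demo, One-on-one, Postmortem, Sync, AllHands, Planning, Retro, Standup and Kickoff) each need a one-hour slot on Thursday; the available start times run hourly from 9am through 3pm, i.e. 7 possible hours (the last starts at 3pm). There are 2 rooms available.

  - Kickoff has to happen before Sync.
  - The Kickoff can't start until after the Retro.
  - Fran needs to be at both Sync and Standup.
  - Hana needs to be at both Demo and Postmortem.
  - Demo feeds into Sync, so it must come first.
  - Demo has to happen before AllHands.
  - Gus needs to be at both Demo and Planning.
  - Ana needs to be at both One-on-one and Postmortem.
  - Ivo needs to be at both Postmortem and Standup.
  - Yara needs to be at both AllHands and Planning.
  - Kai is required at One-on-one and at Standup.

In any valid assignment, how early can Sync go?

Precedence pushes Sync to at least 11am.
Sync at 11am is achievable: AllHands=10am, One-on-one=11am, Retro=9am, Kickoff=10am, Sync=11am, Demo=9am, Standup=1pm, Postmortem=12pm, Planning=12pm.

11am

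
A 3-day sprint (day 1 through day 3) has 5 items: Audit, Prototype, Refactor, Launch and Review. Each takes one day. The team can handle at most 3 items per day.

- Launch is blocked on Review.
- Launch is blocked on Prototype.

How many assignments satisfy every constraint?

Splitting on Audit: it can be day 1 (13), day 2 (14), day 3 (15). Listing each branch's schedules as (Prototype, Refactor, Launch, Review) by day number:
Audit=day 1: (1,1,3,2) (1,2,2,1) (1,2,3,1) (1,2,3,2) (1,3,2,1) (1,3,3,1) (1,3,3,2) (2,1,3,1) (2,1,3,2) (2,2,3,1) (2,2,3,2) (2,3,3,1) (2,3,3,2) — 13.
Audit=day 2: (1,1,2,1) (1,1,3,1) (1,1,3,2) (1,2,2,1) (1,2,3,1) (1,2,3,2) (1,3,2,1) (1,3,3,1) (1,3,3,2) (2,1,3,1) (2,1,3,2) (2,2,3,1) (2,3,3,1) (2,3,3,2) — 14.
Audit=day 3: (1,1,2,1) (1,1,3,1) (1,1,3,2) (1,2,2,1) (1,2,3,1) (1,2,3,2) (1,3,2,1) (1,3,3,1) (1,3,3,2) (2,1,3,1) (2,1,3,2) (2,2,3,1) (2,2,3,2) (2,3,3,1) (2,3,3,2) — 15.
Summing: 13 + 14 + 15 = 42.

42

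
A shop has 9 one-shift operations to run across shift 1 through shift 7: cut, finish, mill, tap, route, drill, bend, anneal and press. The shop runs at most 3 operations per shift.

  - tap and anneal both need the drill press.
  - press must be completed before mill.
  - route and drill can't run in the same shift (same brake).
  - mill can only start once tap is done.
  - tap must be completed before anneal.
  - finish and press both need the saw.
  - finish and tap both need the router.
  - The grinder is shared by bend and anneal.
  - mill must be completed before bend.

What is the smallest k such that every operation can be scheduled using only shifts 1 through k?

3 shifts

The precedence chain requires at least 3 distinct shifts.
With at most 3 per shift and 9 operations, at least 3 shifts are needed.
3 works (last occupied shift: shift 3): for example mill in shift 2; cut in shift 1; route in shift 2; tap in shift 1; press in shift 1; drill in shift 3; bend in shift 3; anneal in shift 2; finish in shift 3.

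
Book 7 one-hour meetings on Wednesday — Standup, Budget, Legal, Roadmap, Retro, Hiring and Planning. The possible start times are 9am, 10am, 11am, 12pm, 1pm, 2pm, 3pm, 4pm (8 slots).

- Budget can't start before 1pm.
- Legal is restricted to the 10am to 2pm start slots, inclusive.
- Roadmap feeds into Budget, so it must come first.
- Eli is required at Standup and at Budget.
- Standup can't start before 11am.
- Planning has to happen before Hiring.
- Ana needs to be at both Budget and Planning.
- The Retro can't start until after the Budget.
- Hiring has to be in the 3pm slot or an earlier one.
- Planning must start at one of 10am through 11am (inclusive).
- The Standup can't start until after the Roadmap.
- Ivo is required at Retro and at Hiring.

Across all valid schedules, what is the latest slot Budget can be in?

Budget is available from 1pm; downstream work caps Budget at 3pm.
Budget at 3pm is achievable: Planning in 10am, Hiring in 11am, Standup in 11am, Budget in 3pm, Legal in 10am, Roadmap in 9am, Retro in 4pm.

3pm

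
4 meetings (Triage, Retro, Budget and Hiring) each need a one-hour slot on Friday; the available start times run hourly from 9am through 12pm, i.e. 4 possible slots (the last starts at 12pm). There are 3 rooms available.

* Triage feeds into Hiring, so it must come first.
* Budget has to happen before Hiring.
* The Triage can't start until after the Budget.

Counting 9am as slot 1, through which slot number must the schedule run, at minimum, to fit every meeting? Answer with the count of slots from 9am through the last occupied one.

The precedence chain requires at least 3 distinct slots.
With at most 3 per slot and 4 meetings, at least 2 slots are needed.
3 works (last occupied slot: 11am): for example Triage -> 10am; Budget -> 9am; Retro -> 9am; Hiring -> 11am.

3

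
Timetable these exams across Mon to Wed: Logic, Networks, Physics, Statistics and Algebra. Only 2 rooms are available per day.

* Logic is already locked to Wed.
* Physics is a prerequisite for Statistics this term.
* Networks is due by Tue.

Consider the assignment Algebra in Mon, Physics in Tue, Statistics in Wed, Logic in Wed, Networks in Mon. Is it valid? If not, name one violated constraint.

Yes

Logic is already locked to Wed — holds.
Only 2 rooms are available per day — holds.
Physics is a prerequisite for Statistics this term — holds.
Networks is due by Tue — holds.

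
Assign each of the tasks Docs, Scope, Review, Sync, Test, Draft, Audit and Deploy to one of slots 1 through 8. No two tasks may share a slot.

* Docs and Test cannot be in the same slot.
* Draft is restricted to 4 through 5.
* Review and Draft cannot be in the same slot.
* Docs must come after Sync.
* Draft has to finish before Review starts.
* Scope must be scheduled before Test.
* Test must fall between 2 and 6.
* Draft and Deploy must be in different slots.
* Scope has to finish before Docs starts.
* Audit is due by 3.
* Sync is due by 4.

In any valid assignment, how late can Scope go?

Downstream work caps Scope at 5.
Scope at 5 is achievable: Sync=2; Docs=7; Review=8; Deploy=3; Scope=5; Draft=4; Audit=1; Test=6.

5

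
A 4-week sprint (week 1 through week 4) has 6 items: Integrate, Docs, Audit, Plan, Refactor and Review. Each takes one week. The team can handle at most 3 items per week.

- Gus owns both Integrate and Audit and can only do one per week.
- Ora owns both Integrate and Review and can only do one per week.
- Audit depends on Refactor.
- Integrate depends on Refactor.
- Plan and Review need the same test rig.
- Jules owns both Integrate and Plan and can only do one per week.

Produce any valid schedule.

Plan in week 1, Audit in week 3, Review in week 3, Docs in week 1, Refactor in week 1, Integrate in week 2

Checking: Refactor(week 1) before Integrate(week 2); Refactor(week 1) before Audit(week 3); Integrate(week 2) != Plan(week 1); Plan(week 1) != Review(week 3); Integrate(week 2) != Audit(week 3); Integrate(week 2) != Review(week 3); max 3 per week (cap 3).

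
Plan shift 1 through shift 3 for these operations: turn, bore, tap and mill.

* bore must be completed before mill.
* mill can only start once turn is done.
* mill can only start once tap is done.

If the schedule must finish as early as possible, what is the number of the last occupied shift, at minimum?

The precedence chain requires at least 2 distinct shifts.
2 works (last occupied shift: shift 2): for example tap=shift 1, bore=shift 1, mill=shift 2, turn=shift 1.

2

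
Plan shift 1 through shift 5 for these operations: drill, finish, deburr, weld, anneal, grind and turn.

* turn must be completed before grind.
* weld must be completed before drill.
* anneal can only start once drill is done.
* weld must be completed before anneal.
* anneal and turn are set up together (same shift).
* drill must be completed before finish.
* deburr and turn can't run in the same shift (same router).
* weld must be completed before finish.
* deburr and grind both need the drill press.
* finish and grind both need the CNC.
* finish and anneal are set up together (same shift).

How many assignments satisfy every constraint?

Splitting on drill: it can be shift 2 (9), shift 3 (6). Listing each branch's schedules as (finish, deburr, weld, anneal, grind, turn) by shift number:
drill=shift 2: (3,1,1,3,4,3) (3,1,1,3,5,3) (3,2,1,3,4,3) (3,2,1,3,5,3) (3,4,1,3,5,3) (3,5,1,3,4,3) (4,1,1,4,5,4) (4,2,1,4,5,4) (4,3,1,4,5,4) — 9.
drill=shift 3: (4,1,1,4,5,4) (4,1,2,4,5,4) (4,2,1,4,5,4) (4,2,2,4,5,4) (4,3,1,4,5,4) (4,3,2,4,5,4) — 6.
Summing: 9 + 6 = 15.

15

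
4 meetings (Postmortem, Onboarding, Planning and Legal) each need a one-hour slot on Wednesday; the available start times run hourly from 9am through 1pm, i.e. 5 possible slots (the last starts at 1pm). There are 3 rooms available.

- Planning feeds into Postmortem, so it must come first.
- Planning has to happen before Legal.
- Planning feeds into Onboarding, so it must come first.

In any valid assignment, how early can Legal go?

10am

Precedence pushes Legal to at least 10am.
Legal at 10am is achievable: Postmortem in 10am; Onboarding in 10am; Planning in 9am; Legal in 10am.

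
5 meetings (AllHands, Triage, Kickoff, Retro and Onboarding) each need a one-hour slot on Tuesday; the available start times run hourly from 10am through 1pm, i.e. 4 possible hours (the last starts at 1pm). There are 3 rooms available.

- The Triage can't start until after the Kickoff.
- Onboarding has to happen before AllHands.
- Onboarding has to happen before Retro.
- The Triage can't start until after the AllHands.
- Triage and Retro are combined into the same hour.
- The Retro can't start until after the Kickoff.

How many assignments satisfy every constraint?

11

Splitting on AllHands: it can be 11am (5), 12pm (6). Listing each branch's schedules as (Triage, Kickoff, Retro, Onboarding):
AllHands=11am: (12pm,10am,12pm,10am) (12pm,11am,12pm,10am) (1pm,10am,1pm,10am) (1pm,11am,1pm,10am) (1pm,12pm,1pm,10am) — 5.
AllHands=12pm: (1pm,10am,1pm,10am) (1pm,10am,1pm,11am) (1pm,11am,1pm,10am) (1pm,11am,1pm,11am) (1pm,12pm,1pm,10am) (1pm,12pm,1pm,11am) — 6.
Summing: 5 + 6 = 11.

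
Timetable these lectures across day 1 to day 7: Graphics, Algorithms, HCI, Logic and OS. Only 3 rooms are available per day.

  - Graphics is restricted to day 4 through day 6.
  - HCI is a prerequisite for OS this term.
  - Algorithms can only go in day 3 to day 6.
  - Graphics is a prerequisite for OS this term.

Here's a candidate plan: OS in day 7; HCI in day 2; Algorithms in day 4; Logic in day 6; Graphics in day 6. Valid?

Only 3 rooms are available per day — holds.
Algorithms can only go in day 3 to day 6 — holds.
HCI is a prerequisite for OS this term — holds.
Graphics is restricted to day 4 through day 6 — holds.
Graphics is a prerequisite for OS this term — holds.

Valid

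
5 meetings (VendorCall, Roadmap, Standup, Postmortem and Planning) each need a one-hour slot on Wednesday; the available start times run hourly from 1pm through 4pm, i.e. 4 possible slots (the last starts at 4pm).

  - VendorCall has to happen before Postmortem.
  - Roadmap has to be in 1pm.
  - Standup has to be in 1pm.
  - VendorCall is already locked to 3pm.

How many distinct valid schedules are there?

Enumerating: Roadmap in 1pm, Standup in 1pm, Postmortem in 4pm, Planning in 1pm, VendorCall in 3pm | VendorCall in 3pm; Roadmap in 1pm; Postmortem in 4pm; Standup in 1pm; Planning in 2pm | VendorCall=3pm, Postmortem=4pm, Standup=1pm, Roadmap=1pm, Planning=3pm | Roadmap -> 1pm; Standup -> 1pm; Planning -> 4pm; Postmortem -> 4pm; VendorCall -> 3pm.

4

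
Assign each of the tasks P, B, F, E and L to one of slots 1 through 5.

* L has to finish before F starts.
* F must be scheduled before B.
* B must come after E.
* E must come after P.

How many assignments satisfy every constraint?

46

Splitting on P: it can be 1 (25), 2 (15), 3 (6). Listing each branch's schedules as (B, F, E, L):
P=1: (3,2,2,1) (4,2,2,1) (4,2,3,1) (4,3,2,1) (4,3,2,2) (4,3,3,1) (4,3,3,2) (5,2,2,1) (5,2,3,1) (5,2,4,1) (5,3,2,1) (5,3,2,2) (5,3,3,1) (5,3,3,2) (5,3,4,1) (5,3,4,2) (5,4,2,1) (5,4,2,2) (5,4,2,3) (5,4,3,1) (5,4,3,2) (5,4,3,3) (5,4,4,1) (5,4,4,2) (5,4,4,3) — 25.
P=2: (4,2,3,1) (4,3,3,1) (4,3,3,2) (5,2,3,1) (5,2,4,1) (5,3,3,1) (5,3,3,2) (5,3,4,1) (5,3,4,2) (5,4,3,1) (5,4,3,2) (5,4,3,3) (5,4,4,1) (5,4,4,2) (5,4,4,3) — 15.
P=3: (5,2,4,1) (5,3,4,1) (5,3,4,2) (5,4,4,1) (5,4,4,2) (5,4,4,3) — 6.
Summing: 25 + 15 + 6 = 46.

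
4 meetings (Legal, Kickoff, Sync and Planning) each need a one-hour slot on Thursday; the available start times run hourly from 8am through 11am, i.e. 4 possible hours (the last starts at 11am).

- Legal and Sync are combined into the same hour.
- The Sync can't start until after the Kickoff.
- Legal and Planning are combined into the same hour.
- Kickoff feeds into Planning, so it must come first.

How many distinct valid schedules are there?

Splitting on Legal: it can be 9am (1), 10am (2), 11am (3). Listing each branch's schedules as (Kickoff, Sync, Planning):
Legal=9am: (8am,9am,9am) — 1.
Legal=10am: (8am,10am,10am) (9am,10am,10am) — 2.
Legal=11am: (8am,11am,11am) (9am,11am,11am) (10am,11am,11am) — 3.
Summing: 1 + 2 + 3 = 6.

6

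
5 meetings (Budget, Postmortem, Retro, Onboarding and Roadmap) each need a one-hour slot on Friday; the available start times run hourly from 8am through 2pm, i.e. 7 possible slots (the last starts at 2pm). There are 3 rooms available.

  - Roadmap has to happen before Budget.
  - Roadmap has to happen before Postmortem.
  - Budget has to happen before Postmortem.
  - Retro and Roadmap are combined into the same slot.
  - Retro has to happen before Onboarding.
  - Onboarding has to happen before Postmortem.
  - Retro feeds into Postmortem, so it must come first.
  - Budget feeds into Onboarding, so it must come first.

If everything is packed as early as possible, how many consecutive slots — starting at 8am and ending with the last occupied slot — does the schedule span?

The precedence chain requires at least 4 distinct slots.
With at most 3 per slot and 5 meetings, at least 2 slots are needed.
4 works (last occupied slot: 11am): for example Roadmap -> 8am; Budget -> 9am; Retro -> 8am; Onboarding -> 10am; Postmortem -> 11am.

4 slots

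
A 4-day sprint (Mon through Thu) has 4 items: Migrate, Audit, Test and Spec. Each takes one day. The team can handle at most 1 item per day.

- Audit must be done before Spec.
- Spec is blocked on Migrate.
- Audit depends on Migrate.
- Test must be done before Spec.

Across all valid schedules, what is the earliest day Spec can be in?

Precedence pushes Spec to at least Wed.
Spec at Thu is achievable: Migrate=Mon; Spec=Thu; Audit=Tue; Test=Wed.
Nothing earlier works — the capacity limit rule out every day before Thu.

Thu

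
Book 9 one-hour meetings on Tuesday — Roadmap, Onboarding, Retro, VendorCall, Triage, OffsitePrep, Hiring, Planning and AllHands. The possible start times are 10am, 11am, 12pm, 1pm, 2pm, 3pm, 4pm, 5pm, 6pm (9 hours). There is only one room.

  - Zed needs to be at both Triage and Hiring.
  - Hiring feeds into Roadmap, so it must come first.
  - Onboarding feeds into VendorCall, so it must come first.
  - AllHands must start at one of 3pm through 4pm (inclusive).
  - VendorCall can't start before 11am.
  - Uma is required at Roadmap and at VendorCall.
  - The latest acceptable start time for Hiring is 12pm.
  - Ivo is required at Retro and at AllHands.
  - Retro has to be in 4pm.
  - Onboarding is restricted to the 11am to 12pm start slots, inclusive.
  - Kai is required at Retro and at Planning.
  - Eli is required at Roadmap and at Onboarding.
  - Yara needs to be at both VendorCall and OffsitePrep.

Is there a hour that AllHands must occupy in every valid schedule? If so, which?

3pm

AllHands's window is 3pm–4pm.
Retro is fixed at 4pm, and AllHands can't share a hour with Retro.
So AllHands must be 3pm.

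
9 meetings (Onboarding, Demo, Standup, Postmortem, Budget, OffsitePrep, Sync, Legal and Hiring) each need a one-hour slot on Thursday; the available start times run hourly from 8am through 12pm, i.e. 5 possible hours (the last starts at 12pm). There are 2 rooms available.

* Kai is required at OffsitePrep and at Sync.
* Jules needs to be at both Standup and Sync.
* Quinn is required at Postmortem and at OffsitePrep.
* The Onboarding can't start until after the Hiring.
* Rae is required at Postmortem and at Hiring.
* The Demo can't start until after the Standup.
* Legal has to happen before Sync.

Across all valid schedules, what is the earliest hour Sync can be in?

Precedence pushes Sync to at least 9am.
Sync at 9am is achievable: Sync -> 9am, Legal -> 8am, Onboarding -> 9am, Budget -> 11am, Hiring -> 8am, Standup -> 10am, OffsitePrep -> 12pm, Postmortem -> 10am, Demo -> 11am.

9am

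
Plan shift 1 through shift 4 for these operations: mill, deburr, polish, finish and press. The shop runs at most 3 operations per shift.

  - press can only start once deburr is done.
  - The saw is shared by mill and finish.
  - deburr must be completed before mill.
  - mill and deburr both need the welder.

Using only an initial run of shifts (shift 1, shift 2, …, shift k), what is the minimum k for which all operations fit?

The precedence chain requires at least 2 distinct shifts.
With at most 3 per shift and 5 operations, at least 2 shifts are needed.
2 works (last occupied shift: shift 2): for example polish in shift 1, press in shift 2, mill in shift 2, deburr in shift 1, finish in shift 1.

2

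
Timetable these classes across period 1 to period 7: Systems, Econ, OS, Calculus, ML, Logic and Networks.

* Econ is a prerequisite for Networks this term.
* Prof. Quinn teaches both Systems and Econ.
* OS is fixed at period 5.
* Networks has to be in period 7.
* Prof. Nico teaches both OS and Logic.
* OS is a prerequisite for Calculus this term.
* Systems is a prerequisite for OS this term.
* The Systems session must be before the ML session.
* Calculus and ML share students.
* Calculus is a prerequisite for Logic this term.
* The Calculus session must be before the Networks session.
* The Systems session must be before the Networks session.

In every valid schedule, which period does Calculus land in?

period 6

OS is fixed at period 5 and must come before Calculus, so Calculus is at least period 6.
Networks is fixed at period 7 and must come after Calculus, so Calculus is at most period 6.
So Calculus must be period 6.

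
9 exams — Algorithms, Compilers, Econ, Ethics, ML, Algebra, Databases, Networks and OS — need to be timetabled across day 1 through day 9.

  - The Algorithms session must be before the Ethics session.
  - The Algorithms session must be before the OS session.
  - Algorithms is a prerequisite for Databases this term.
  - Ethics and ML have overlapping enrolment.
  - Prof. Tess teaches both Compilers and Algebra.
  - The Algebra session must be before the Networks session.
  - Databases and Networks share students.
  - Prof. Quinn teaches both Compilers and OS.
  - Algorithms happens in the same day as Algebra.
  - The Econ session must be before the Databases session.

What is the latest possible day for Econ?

Downstream work caps Econ at day 8.
Econ at day 8 is achievable: Econ in day 8; Algorithms in day 1; Networks in day 2; Databases in day 9; Ethics in day 2; OS in day 2; Algebra in day 1; ML in day 1; Compilers in day 3.

day 8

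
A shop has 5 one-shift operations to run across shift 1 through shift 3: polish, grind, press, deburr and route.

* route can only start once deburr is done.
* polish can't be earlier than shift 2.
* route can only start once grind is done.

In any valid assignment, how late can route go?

Precedence pushes route to at least shift 2.
route at shift 3 is achievable: press -> shift 1; polish -> shift 2; deburr -> shift 1; route -> shift 3; grind -> shift 1.

shift 3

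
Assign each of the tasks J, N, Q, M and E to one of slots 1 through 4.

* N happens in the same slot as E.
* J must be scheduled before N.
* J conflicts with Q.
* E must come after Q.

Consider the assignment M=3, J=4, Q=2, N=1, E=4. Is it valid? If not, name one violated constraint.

No. J must be scheduled before N is not satisfied.

E must come after Q — holds.
J conflicts with Q — holds.
J must be scheduled before N — violated.
N happens in the same slot as E — violated.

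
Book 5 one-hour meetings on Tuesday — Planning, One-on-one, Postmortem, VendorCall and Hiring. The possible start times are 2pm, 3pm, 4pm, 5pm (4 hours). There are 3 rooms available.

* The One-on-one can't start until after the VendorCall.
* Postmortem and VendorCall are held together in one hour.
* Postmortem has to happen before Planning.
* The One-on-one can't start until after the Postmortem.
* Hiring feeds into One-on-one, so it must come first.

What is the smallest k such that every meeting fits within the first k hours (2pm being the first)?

The precedence chain requires at least 2 distinct hours.
With at most 3 per hour and 5 meetings, at least 2 hours are needed.
2 works (last occupied hour: 3pm): for example Planning in 3pm; VendorCall in 2pm; Postmortem in 2pm; Hiring in 2pm; One-on-one in 3pm.

2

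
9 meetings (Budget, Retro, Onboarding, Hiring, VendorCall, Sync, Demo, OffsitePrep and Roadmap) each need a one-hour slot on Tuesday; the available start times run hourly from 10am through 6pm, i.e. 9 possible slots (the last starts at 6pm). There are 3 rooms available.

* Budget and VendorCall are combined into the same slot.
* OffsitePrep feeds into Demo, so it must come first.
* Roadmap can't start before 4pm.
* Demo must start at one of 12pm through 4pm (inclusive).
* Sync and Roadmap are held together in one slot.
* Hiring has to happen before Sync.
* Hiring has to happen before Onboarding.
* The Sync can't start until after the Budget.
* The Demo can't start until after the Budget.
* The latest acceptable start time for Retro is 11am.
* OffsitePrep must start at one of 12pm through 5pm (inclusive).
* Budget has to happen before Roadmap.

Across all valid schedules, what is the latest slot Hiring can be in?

Downstream work caps Hiring at 5pm.
Hiring at 5pm is achievable: Demo=1pm; Retro=10am; Budget=10am; VendorCall=10am; Sync=6pm; OffsitePrep=12pm; Roadmap=6pm; Onboarding=6pm; Hiring=5pm.

5pm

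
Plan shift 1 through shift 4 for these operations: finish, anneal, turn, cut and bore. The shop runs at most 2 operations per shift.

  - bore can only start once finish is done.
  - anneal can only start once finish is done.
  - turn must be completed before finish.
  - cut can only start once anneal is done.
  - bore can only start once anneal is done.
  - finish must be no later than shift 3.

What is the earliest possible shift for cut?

Precedence pushes cut to at least shift 4.
cut at shift 4 is achievable: finish in shift 2; anneal in shift 3; cut in shift 4; bore in shift 4; turn in shift 1.

shift 4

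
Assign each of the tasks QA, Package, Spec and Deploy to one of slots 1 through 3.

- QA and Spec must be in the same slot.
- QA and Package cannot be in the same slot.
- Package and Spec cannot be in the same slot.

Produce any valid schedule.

Package -> 2; QA -> 1; Spec -> 1; Deploy -> 1

Checking: Package(2) != Spec(1); QA(1) != Package(2); QA = Spec = 1.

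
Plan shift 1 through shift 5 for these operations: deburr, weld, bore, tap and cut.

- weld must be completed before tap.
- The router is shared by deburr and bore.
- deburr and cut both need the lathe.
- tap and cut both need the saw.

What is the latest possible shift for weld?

Downstream work caps weld at shift 4.
weld at shift 4 is achievable: cut=shift 2, weld=shift 4, bore=shift 2, tap=shift 5, deburr=shift 1.

shift 4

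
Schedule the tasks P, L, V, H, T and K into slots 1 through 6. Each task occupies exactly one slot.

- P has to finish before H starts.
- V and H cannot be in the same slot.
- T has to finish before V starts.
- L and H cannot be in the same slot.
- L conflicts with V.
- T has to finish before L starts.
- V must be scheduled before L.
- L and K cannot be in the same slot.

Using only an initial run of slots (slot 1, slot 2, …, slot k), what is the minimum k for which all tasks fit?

The precedence chain requires at least 3 distinct slots.
Could 3 slots be enough, i.e. nothing placed later than 3? No: V must come after T (at 1 or later) → {2, 3}; H must come after P (at 1 or later) → {2, 3}; L must come after V (at 2 or later) → {3}; V must come before L (at 3 or earlier) → {2}; H can't share with L (3) → {2}; H can't share with V (2) → nothing is left.
So 3 slots is not enough.
4 works (last occupied slot: 4): for example T in 1; H in 4; L in 3; V in 2; P in 1; K in 1.

4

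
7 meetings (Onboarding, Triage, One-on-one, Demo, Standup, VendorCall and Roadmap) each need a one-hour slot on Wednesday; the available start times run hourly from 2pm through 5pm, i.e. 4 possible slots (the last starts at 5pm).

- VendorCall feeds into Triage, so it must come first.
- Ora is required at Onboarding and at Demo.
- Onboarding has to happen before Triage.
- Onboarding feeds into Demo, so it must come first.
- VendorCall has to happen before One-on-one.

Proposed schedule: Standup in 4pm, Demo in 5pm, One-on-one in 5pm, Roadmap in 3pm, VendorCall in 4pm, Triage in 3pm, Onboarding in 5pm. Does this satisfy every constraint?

Ora is required at Onboarding and at Demo — violated.
VendorCall feeds into Triage, so it must come first — violated.
VendorCall has to happen before One-on-one — holds.
Onboarding has to happen before Triage — violated.
Onboarding feeds into Demo, so it must come first — violated.

No — it violates: Onboarding has to happen before Triage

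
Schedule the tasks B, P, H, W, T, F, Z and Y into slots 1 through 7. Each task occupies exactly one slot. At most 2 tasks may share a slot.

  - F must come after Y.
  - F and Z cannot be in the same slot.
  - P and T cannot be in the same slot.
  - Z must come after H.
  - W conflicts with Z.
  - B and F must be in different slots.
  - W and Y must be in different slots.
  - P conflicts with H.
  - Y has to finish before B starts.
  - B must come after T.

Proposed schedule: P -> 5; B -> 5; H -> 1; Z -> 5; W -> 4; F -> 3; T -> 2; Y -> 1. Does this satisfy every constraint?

F and Z cannot be in the same slot — holds.
B and F must be in different slots — holds.
B must come after T — holds.
At most 2 tasks may share a slot — violated.
F must come after Y — holds.
P conflicts with H — holds.
Z must come after H — holds.
W and Y must be in different slots — holds.
W conflicts with Z — holds.
P and T cannot be in the same slot — holds.
Y has to finish before B starts — holds.

Invalid. At most 2 tasks may share a slot.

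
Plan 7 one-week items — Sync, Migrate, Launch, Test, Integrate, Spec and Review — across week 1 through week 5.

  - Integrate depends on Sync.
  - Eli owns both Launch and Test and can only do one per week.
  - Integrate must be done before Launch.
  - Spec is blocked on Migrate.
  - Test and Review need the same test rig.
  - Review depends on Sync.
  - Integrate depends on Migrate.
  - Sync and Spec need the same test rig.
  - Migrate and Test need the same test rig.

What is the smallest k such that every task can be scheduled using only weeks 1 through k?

The precedence chain requires at least 3 distinct weeks.
3 works (last occupied week: week 3): for example Sync -> week 1, Launch -> week 3, Spec -> week 2, Migrate -> week 1, Review -> week 3, Test -> week 2, Integrate -> week 2.

3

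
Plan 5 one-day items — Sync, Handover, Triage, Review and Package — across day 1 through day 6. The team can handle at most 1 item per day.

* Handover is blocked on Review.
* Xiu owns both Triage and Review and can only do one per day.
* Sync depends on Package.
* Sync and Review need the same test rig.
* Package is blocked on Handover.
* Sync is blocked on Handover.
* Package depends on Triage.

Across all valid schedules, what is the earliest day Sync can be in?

day 5

Precedence pushes Sync to at least day 4.
Sync at day 5 is achievable: Triage -> day 3, Review -> day 1, Handover -> day 2, Sync -> day 5, Package -> day 4.
Nothing earlier works — the conflict and capacity constraints rule out every day before day 5.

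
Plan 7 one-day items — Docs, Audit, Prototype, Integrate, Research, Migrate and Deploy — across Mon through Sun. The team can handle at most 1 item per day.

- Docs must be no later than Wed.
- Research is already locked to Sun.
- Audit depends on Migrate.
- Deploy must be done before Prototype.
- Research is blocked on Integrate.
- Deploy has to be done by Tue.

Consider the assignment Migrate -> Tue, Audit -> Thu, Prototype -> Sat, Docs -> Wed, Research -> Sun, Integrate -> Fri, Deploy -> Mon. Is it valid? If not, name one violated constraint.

Valid

Audit depends on Migrate — holds.
Research is already locked to Sun — holds.
The team can handle at most 1 item per day — holds.
Research is blocked on Integrate — holds.
Deploy has to be done by Tue — holds.
Deploy must be done before Prototype — holds.
Docs must be no later than Wed — holds.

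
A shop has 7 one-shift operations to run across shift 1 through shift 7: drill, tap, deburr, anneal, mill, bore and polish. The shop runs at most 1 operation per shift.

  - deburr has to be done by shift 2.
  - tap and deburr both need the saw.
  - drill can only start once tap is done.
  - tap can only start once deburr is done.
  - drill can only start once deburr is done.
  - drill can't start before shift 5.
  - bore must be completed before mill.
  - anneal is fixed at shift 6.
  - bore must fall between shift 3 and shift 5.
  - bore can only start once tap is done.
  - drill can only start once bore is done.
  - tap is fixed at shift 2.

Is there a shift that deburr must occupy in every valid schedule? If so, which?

deburr's window is shift 1–shift 2.
tap is fixed at shift 2, and deburr can't share a shift with tap.
So deburr must be shift 1.

shift 1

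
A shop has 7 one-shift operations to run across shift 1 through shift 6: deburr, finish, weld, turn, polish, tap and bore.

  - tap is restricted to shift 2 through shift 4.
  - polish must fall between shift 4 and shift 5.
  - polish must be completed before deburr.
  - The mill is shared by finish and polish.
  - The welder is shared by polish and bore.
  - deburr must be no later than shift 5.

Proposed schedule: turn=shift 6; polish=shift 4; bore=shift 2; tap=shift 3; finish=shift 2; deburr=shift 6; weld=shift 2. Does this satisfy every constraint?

No. deburr must be no later than shift 5 is not satisfied.

tap is restricted to shift 2 through shift 4 — holds.
The mill is shared by finish and polish — holds.
The welder is shared by polish and bore — holds.
polish must be completed before deburr — holds.
deburr must be no later than shift 5 — violated.
polish must fall between shift 4 and shift 5 — holds.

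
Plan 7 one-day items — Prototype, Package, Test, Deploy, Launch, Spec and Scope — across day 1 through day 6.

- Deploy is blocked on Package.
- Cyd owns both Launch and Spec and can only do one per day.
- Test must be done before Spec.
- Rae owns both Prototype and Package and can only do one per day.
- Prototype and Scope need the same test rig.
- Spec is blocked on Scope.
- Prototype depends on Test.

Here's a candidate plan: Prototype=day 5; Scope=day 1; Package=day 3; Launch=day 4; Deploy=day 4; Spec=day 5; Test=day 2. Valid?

Spec is blocked on Scope — holds.
Deploy is blocked on Package — holds.
Test must be done before Spec — holds.
Cyd owns both Launch and Spec and can only do one per day — holds.
Prototype and Scope need the same test rig — holds.
Rae owns both Prototype and Package and can only do one per day — holds.
Prototype depends on Test — holds.

Yes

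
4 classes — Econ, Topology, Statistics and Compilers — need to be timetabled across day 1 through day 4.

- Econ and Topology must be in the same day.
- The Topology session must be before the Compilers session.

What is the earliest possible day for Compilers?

day 2

Precedence pushes Compilers to at least day 2.
Compilers at day 2 is achievable: Topology -> day 1; Statistics -> day 1; Compilers -> day 2; Econ -> day 1.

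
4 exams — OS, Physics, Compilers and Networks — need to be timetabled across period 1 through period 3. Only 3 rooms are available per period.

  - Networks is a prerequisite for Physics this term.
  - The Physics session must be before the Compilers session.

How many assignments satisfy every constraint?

Enumerating: OS in period 1; Compilers in period 3; Physics in period 2; Networks in period 1 | Networks in period 1, Compilers in period 3, Physics in period 2, OS in period 2 | Networks=period 1, OS=period 3, Compilers=period 3, Physics=period 2.

3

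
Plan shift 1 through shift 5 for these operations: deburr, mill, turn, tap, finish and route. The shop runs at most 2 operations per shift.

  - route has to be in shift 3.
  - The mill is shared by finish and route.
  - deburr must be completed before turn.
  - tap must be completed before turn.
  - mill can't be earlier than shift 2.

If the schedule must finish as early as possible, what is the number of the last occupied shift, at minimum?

shift 3

The precedence chain requires at least 2 distinct shifts.
With at most 2 per shift and 6 operations, at least 3 shifts are needed.
route can't be placed before shift 3, so the schedule must run through at least shift 3.
3 works (last occupied shift: shift 3): for example turn in shift 3; deburr in shift 1; mill in shift 2; finish in shift 2; route in shift 3; tap in shift 1.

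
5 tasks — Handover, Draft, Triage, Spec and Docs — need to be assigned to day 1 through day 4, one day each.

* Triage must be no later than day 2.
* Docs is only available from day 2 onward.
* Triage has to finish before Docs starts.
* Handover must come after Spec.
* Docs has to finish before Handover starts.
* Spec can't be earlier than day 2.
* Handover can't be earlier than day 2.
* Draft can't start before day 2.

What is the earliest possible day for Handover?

day 3

Handover is available from day 2; precedence pushes Handover to at least day 3.
Handover at day 3 is achievable: Triage -> day 1, Docs -> day 2, Spec -> day 2, Draft -> day 2, Handover -> day 3.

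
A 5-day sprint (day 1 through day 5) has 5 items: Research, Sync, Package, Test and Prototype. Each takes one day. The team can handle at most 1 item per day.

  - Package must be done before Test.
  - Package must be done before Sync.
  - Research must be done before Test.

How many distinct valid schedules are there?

Splitting on Research: it can be day 1 (8), day 2 (8), day 3 (6), day 4 (3). Listing each branch's schedules as (Sync, Package, Test, Prototype) by day number:
Research=day 1: (3,2,4,5) (3,2,5,4) (4,2,3,5) (4,2,5,3) (4,3,5,2) (5,2,3,4) (5,2,4,3) (5,3,4,2) — 8.
Research=day 2: (3,1,4,5) (3,1,5,4) (4,1,3,5) (4,1,5,3) (4,3,5,1) (5,1,3,4) (5,1,4,3) (5,3,4,1) — 8.
Research=day 3: (2,1,4,5) (2,1,5,4) (4,1,5,2) (4,2,5,1) (5,1,4,2) (5,2,4,1) — 6.
Research=day 4: (2,1,5,3) (3,1,5,2) (3,2,5,1) — 3.
Summing: 8 + 8 + 6 + 3 = 25.

25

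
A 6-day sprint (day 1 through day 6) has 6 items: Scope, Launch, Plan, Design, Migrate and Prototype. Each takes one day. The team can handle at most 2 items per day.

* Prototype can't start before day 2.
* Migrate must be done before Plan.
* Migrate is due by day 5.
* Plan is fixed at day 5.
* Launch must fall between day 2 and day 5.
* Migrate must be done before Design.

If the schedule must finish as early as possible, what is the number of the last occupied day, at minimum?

5

The precedence chain requires at least 2 distinct days.
With at most 2 per day and 6 work items, at least 3 days are needed.
Plan can't be placed before day 5, so the schedule must run through at least day 5.
5 works (last occupied day: day 5): for example Design=day 3, Migrate=day 1, Launch=day 2, Prototype=day 2, Plan=day 5, Scope=day 1.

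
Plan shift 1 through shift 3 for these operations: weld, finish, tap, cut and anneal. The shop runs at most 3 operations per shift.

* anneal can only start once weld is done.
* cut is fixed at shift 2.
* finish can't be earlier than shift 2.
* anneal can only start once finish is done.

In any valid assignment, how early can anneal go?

Precedence pushes anneal to at least shift 3.
anneal at shift 3 is achievable: anneal in shift 3, finish in shift 2, cut in shift 2, weld in shift 1, tap in shift 1.

shift 3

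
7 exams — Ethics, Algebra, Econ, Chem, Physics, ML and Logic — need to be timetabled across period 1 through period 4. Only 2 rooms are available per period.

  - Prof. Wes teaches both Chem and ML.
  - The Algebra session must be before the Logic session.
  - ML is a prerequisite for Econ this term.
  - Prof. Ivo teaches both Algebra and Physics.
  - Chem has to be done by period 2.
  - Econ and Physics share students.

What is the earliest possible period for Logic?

Precedence pushes Logic to at least period 2.
Logic at period 2 is achievable: Ethics -> period 3; Logic -> period 2; Physics -> period 4; Econ -> period 3; Algebra -> period 1; ML -> period 2; Chem -> period 1.

period 2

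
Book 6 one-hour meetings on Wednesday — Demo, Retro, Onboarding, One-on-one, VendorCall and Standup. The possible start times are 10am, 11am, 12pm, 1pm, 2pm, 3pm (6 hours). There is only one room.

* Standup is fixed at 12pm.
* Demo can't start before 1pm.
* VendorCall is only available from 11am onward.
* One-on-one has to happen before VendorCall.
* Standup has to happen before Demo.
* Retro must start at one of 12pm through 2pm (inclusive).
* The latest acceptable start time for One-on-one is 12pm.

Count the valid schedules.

Splitting on Demo: it can be 1pm (3), 2pm (3), 3pm (6). Listing each branch's schedules as (Retro, Onboarding, One-on-one, VendorCall, Standup):
Demo=1pm: (2pm,10am,11am,3pm,12pm) (2pm,11am,10am,3pm,12pm) (2pm,3pm,10am,11am,12pm) — 3.
Demo=2pm: (1pm,10am,11am,3pm,12pm) (1pm,11am,10am,3pm,12pm) (1pm,3pm,10am,11am,12pm) — 3.
Demo=3pm: (1pm,10am,11am,2pm,12pm) (1pm,11am,10am,2pm,12pm) (1pm,2pm,10am,11am,12pm) (2pm,10am,11am,1pm,12pm) (2pm,11am,10am,1pm,12pm) (2pm,1pm,10am,11am,12pm) — 6.
Summing: 3 + 3 + 6 = 12.

12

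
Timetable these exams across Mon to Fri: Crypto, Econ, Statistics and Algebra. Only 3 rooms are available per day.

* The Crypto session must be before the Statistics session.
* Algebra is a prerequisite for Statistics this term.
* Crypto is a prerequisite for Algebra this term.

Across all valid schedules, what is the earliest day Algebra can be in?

Tue

Precedence pushes Algebra to at least Tue; downstream work caps Algebra at Thu.
Algebra at Tue is achievable: Crypto=Mon; Algebra=Tue; Econ=Mon; Statistics=Wed.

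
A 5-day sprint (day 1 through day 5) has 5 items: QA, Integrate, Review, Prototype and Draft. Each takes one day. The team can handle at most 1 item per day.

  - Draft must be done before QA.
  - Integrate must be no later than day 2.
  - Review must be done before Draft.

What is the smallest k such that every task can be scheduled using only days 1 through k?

5 days

The precedence chain requires at least 3 distinct days.
With at most 1 per day and 5 tasks, at least 5 days are needed.
5 works (last occupied day: day 5): for example Review -> day 2; Integrate -> day 1; Draft -> day 3; Prototype -> day 5; QA -> day 4.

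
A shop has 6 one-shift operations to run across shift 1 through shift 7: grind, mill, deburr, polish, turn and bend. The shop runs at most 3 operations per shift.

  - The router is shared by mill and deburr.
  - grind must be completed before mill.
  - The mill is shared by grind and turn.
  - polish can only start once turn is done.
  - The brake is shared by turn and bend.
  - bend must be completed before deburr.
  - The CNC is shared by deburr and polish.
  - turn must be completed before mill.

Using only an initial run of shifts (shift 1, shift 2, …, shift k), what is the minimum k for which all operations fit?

3

The precedence chain requires at least 2 distinct shifts.
With at most 3 per shift and 6 operations, at least 2 shifts are needed.
Could 2 shifts be enough, i.e. nothing placed later than shift 2? No: mill must come after turn (at shift 1 or later) → {shift 2}; turn must come before mill (at shift 2 or earlier) → {shift 1}; grind must come before mill (at shift 2 or earlier) → {shift 1}; turn can't share with grind (shift 1) → nothing is left.
So 2 shifts is not enough.
3 works (last occupied shift: shift 3): for example bend=shift 1; polish=shift 3; turn=shift 2; mill=shift 3; deburr=shift 2; grind=shift 1.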